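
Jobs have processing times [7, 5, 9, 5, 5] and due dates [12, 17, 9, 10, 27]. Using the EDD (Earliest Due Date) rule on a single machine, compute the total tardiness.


Sort by due date (EDD order): [(9, 9), (5, 10), (7, 12), (5, 17), (5, 27)]
Compute completion times and tardiness:
  Job 1: p=9, d=9, C=9, tardiness=max(0,9-9)=0
  Job 2: p=5, d=10, C=14, tardiness=max(0,14-10)=4
  Job 3: p=7, d=12, C=21, tardiness=max(0,21-12)=9
  Job 4: p=5, d=17, C=26, tardiness=max(0,26-17)=9
  Job 5: p=5, d=27, C=31, tardiness=max(0,31-27)=4
Total tardiness = 26

26


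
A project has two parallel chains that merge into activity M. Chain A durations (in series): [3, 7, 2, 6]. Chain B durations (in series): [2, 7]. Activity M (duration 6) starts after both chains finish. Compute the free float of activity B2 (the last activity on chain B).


ES(B2) = sum of predecessors on chain B = 2
EF(B2) = ES + duration = 2 + 7 = 9
Successor of B2 is M. ES(M) = max(sum(A), sum(B)) = max(18, 9) = 18
Free float = ES(successor) - EF(current) = 18 - 9 = 9

9


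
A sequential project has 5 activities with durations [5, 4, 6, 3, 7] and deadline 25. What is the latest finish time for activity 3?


LF(activity 3) = deadline - sum of successor durations
Successors: activities 4 through 5 with durations [3, 7]
Sum of successor durations = 10
LF = 25 - 10 = 15

15


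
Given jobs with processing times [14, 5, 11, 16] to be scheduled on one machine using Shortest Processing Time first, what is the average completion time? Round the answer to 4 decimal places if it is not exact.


Sort jobs by processing time (SPT order): [5, 11, 14, 16]
Compute completion times sequentially:
  Job 1: processing = 5, completes at 5
  Job 2: processing = 11, completes at 16
  Job 3: processing = 14, completes at 30
  Job 4: processing = 16, completes at 46
Sum of completion times = 97
Average completion time = 97/4 = 24.25

24.25


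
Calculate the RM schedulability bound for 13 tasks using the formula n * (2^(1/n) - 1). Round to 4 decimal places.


Compute 2^(1/13) = 1.0547660765
Subtract 1: 1.0547660765 - 1 = 0.0547660765
Multiply by n: 13 * 0.0547660765 = 0.7119589945
Round to 4 dp: 0.7120

0.7120


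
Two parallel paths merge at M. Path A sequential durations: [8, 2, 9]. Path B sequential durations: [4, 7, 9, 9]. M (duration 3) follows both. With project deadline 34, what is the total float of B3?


Forward pass: ES(B3) = sum of predecessors on chain B = 11
EF = ES + duration = 11 + 9 = 20
Backward pass: LF(M) = deadline = 34; LS(M) = 34 - 3 = 31
LF(B3) = LS(M) - sum(successors on chain B) = 31 - 9 = 22
LS = LF - duration = 22 - 9 = 13
Total float = LS - ES = 13 - 11 = 2

2


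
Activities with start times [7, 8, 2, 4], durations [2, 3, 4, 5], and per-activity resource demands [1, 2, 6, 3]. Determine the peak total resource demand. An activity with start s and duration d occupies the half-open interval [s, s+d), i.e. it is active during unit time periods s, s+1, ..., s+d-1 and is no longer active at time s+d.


Each activity i is active on [start_i, start_i + duration_i).
Compute total resource usage per time slot:
  t=0: active resources = [], total = 0
  t=1: active resources = [], total = 0
  t=2: active resources = [6], total = 6
  t=3: active resources = [6], total = 6
  t=4: active resources = [6, 3], total = 9
  t=5: active resources = [6, 3], total = 9
  t=6: active resources = [3], total = 3
  t=7: active resources = [1, 3], total = 4
  t=8: active resources = [1, 2, 3], total = 6
  t=9: active resources = [2], total = 2
  t=10: active resources = [2], total = 2
Peak resource demand = 9

9


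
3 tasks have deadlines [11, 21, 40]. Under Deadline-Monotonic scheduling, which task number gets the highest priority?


Sort tasks by relative deadline (ascending):
  Task 1: deadline = 11
  Task 2: deadline = 21
  Task 3: deadline = 40
Priority order (highest first): [1, 2, 3]
Highest priority task = 1

1


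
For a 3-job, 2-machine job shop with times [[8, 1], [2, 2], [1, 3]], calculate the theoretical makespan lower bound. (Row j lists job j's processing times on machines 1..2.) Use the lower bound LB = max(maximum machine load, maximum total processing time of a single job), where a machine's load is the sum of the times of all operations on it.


Machine loads:
  Machine 1: 8 + 2 + 1 = 11
  Machine 2: 1 + 2 + 3 = 6
Max machine load = 11
Job totals:
  Job 1: 9
  Job 2: 4
  Job 3: 4
Max job total = 9
Lower bound = max(11, 9) = 11

11


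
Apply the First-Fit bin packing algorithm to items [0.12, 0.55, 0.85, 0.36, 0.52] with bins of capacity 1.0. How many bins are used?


Place items sequentially using First-Fit:
  Item 0.12 -> new Bin 1
  Item 0.55 -> Bin 1 (now 0.67)
  Item 0.85 -> new Bin 2
  Item 0.36 -> new Bin 3
  Item 0.52 -> Bin 3 (now 0.88)
Total bins used = 3

3


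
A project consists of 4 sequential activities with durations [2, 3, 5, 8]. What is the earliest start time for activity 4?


Activity 4 starts after activities 1 through 3 complete.
Predecessor durations: [2, 3, 5]
ES = 2 + 3 + 5 = 10

10


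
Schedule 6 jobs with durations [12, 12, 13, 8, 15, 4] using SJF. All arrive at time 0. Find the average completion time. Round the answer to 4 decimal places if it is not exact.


SJF order (ascending): [4, 8, 12, 12, 13, 15]
Completion times:
  Job 1: burst=4, C=4
  Job 2: burst=8, C=12
  Job 3: burst=12, C=24
  Job 4: burst=12, C=36
  Job 5: burst=13, C=49
  Job 6: burst=15, C=64
Average completion = 189/6 = 31.5

31.5


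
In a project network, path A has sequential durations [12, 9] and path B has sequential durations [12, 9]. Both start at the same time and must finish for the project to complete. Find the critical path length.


Path A total = 12 + 9 = 21
Path B total = 12 + 9 = 21
Critical path = longest path = max(21, 21) = 21

21


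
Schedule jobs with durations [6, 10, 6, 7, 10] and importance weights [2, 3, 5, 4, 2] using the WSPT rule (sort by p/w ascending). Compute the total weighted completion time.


Compute p/w ratios and sort ascending (WSPT): [(6, 5), (7, 4), (6, 2), (10, 3), (10, 2)]
Compute weighted completion times:
  Job (p=6,w=5): C=6, w*C=5*6=30
  Job (p=7,w=4): C=13, w*C=4*13=52
  Job (p=6,w=2): C=19, w*C=2*19=38
  Job (p=10,w=3): C=29, w*C=3*29=87
  Job (p=10,w=2): C=39, w*C=2*39=78
Total weighted completion time = 285

285


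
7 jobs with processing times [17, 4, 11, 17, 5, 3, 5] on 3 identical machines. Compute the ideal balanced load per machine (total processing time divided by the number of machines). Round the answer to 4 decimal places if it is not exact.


Total processing time = 17 + 4 + 11 + 17 + 5 + 3 + 5 = 62
Number of machines = 3
Ideal balanced load = 62 / 3 = 20.6667

20.6667


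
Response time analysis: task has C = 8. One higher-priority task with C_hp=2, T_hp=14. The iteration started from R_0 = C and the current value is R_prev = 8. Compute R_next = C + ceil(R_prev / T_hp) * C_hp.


R_next = C + ceil(R_prev / T_hp) * C_hp
ceil(8 / 14) = ceil(0.5714) = 1
Interference = 1 * 2 = 2
R_next = 8 + 2 = 10

10


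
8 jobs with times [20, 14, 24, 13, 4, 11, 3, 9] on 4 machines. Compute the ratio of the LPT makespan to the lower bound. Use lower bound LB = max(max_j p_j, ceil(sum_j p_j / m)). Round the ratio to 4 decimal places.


LPT order: [24, 20, 14, 13, 11, 9, 4, 3]
Machine loads after assignment: [24, 24, 26, 24]
LPT makespan = 26
Lower bound = max(max_job, ceil(total/4)) = max(24, 25) = 25
Ratio = 26 / 25 = 1.04

1.04


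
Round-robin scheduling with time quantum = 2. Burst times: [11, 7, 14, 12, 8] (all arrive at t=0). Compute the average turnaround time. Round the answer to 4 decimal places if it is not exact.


Time quantum = 2
Execution trace:
  J1 runs 2 units, time = 2
  J2 runs 2 units, time = 4
  J3 runs 2 units, time = 6
  J4 runs 2 units, time = 8
  J5 runs 2 units, time = 10
  J1 runs 2 units, time = 12
  J2 runs 2 units, time = 14
  J3 runs 2 units, time = 16
  J4 runs 2 units, time = 18
  J5 runs 2 units, time = 20
  J1 runs 2 units, time = 22
  J2 runs 2 units, time = 24
  J3 runs 2 units, time = 26
  J4 runs 2 units, time = 28
  J5 runs 2 units, time = 30
  J1 runs 2 units, time = 32
  J2 runs 1 units, time = 33
  J3 runs 2 units, time = 35
  J4 runs 2 units, time = 37
  J5 runs 2 units, time = 39
  J1 runs 2 units, time = 41
  J3 runs 2 units, time = 43
  J4 runs 2 units, time = 45
  J1 runs 1 units, time = 46
  J3 runs 2 units, time = 48
  J4 runs 2 units, time = 50
  J3 runs 2 units, time = 52
Finish times: [46, 33, 52, 50, 39]
Average turnaround = 220/5 = 44.0

44.0


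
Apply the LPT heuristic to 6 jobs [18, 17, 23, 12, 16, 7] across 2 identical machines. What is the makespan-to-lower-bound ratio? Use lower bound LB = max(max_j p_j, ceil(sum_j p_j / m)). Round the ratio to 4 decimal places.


LPT order: [23, 18, 17, 16, 12, 7]
Machine loads after assignment: [46, 47]
LPT makespan = 47
Lower bound = max(max_job, ceil(total/2)) = max(23, 47) = 47
Ratio = 47 / 47 = 1.0

1.0


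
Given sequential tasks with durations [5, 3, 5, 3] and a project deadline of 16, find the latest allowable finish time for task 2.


LF(activity 2) = deadline - sum of successor durations
Successors: activities 3 through 4 with durations [5, 3]
Sum of successor durations = 8
LF = 16 - 8 = 8

8


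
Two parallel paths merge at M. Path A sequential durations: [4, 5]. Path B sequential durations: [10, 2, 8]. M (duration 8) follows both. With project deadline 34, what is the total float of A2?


Forward pass: ES(A2) = sum of predecessors on chain A = 4
EF = ES + duration = 4 + 5 = 9
Backward pass: LF(M) = deadline = 34; LS(M) = 34 - 8 = 26
LF(A2) = LS(M) - sum(successors on chain A) = 26 - 0 = 26
LS = LF - duration = 26 - 5 = 21
Total float = LS - ES = 21 - 4 = 17

17


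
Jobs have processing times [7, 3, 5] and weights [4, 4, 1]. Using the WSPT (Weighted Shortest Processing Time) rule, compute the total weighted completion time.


Compute p/w ratios and sort ascending (WSPT): [(3, 4), (7, 4), (5, 1)]
Compute weighted completion times:
  Job (p=3,w=4): C=3, w*C=4*3=12
  Job (p=7,w=4): C=10, w*C=4*10=40
  Job (p=5,w=1): C=15, w*C=1*15=15
Total weighted completion time = 67

67


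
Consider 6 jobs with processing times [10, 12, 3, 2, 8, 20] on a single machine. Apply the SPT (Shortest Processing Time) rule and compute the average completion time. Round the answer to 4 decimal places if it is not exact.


Sort jobs by processing time (SPT order): [2, 3, 8, 10, 12, 20]
Compute completion times sequentially:
  Job 1: processing = 2, completes at 2
  Job 2: processing = 3, completes at 5
  Job 3: processing = 8, completes at 13
  Job 4: processing = 10, completes at 23
  Job 5: processing = 12, completes at 35
  Job 6: processing = 20, completes at 55
Sum of completion times = 133
Average completion time = 133/6 = 22.1667

22.1667


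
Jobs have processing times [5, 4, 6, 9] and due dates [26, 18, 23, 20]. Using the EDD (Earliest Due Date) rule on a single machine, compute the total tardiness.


Sort by due date (EDD order): [(4, 18), (9, 20), (6, 23), (5, 26)]
Compute completion times and tardiness:
  Job 1: p=4, d=18, C=4, tardiness=max(0,4-18)=0
  Job 2: p=9, d=20, C=13, tardiness=max(0,13-20)=0
  Job 3: p=6, d=23, C=19, tardiness=max(0,19-23)=0
  Job 4: p=5, d=26, C=24, tardiness=max(0,24-26)=0
Total tardiness = 0

0


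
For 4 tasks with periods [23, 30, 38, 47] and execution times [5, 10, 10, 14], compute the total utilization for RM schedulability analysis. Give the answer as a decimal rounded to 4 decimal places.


Compute individual utilizations (exact fractions):
  Task 1: C/T = 5/23 (approx. 0.2174)
  Task 2: C/T = 10/30 = 1/3 (approx. 0.3333)
  Task 3: C/T = 10/38 = 5/19 (approx. 0.2632)
  Task 4: C/T = 14/47 (approx. 0.2979)
Total utilization U = 5/23 + 1/3 + 5/19 + 14/47 = 68503/61617
Rounded to 4 decimal places: U = 1.1118
RM (Liu & Layland) bound for 4 tasks = 0.756828; compare with U = 68503/61617 (approx. 1.111755)
U > 1, so the task set is not schedulable (processor overloaded).

1.1118


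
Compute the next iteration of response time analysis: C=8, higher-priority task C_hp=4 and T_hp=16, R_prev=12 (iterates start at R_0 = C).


R_next = C + ceil(R_prev / T_hp) * C_hp
ceil(12 / 16) = ceil(0.75) = 1
Interference = 1 * 4 = 4
R_next = 8 + 4 = 12
R_next = R_prev, so the iteration has converged (response time = 12).

12


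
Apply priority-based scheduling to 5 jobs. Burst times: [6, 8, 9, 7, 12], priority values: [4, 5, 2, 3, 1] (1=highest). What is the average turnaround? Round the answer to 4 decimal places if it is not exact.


Sort by priority (ascending = highest first):
Order: [(1, 12), (2, 9), (3, 7), (4, 6), (5, 8)]
Completion times:
  Priority 1, burst=12, C=12
  Priority 2, burst=9, C=21
  Priority 3, burst=7, C=28
  Priority 4, burst=6, C=34
  Priority 5, burst=8, C=42
Average turnaround = 137/5 = 27.4

27.4


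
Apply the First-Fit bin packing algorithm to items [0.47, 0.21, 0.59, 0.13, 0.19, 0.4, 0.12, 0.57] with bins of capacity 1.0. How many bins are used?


Place items sequentially using First-Fit:
  Item 0.47 -> new Bin 1
  Item 0.21 -> Bin 1 (now 0.68)
  Item 0.59 -> new Bin 2
  Item 0.13 -> Bin 1 (now 0.81)
  Item 0.19 -> Bin 1 (now 1.0)
  Item 0.4 -> Bin 2 (now 0.99)
  Item 0.12 -> new Bin 3
  Item 0.57 -> Bin 3 (now 0.69)
Total bins used = 3

3


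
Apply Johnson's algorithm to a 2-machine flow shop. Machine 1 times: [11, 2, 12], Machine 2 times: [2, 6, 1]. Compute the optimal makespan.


Apply Johnson's rule:
  Group 1 (a <= b): [(2, 2, 6)]
  Group 2 (a > b): [(1, 11, 2), (3, 12, 1)]
Optimal job order: [2, 1, 3]
Schedule:
  Job 2: M1 done at 2, M2 done at 8
  Job 1: M1 done at 13, M2 done at 15
  Job 3: M1 done at 25, M2 done at 26
Makespan = 26

26


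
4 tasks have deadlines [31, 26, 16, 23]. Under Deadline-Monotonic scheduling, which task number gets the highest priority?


Sort tasks by relative deadline (ascending):
  Task 3: deadline = 16
  Task 4: deadline = 23
  Task 2: deadline = 26
  Task 1: deadline = 31
Priority order (highest first): [3, 4, 2, 1]
Highest priority task = 3

3


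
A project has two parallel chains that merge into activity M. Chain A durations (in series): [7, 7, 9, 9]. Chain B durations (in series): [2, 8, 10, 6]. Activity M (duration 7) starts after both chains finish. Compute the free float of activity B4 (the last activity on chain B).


ES(B4) = sum of predecessors on chain B = 20
EF(B4) = ES + duration = 20 + 6 = 26
Successor of B4 is M. ES(M) = max(sum(A), sum(B)) = max(32, 26) = 32
Free float = ES(successor) - EF(current) = 32 - 26 = 6

6


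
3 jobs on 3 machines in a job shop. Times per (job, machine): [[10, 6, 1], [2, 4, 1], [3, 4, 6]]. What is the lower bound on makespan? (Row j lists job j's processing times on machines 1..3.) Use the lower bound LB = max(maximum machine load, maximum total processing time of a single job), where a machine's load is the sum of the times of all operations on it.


Machine loads:
  Machine 1: 10 + 2 + 3 = 15
  Machine 2: 6 + 4 + 4 = 14
  Machine 3: 1 + 1 + 6 = 8
Max machine load = 15
Job totals:
  Job 1: 17
  Job 2: 7
  Job 3: 13
Max job total = 17
Lower bound = max(15, 17) = 17

17


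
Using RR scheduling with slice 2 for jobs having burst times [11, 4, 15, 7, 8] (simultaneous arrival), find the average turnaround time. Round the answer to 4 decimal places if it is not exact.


Time quantum = 2
Execution trace:
  J1 runs 2 units, time = 2
  J2 runs 2 units, time = 4
  J3 runs 2 units, time = 6
  J4 runs 2 units, time = 8
  J5 runs 2 units, time = 10
  J1 runs 2 units, time = 12
  J2 runs 2 units, time = 14
  J3 runs 2 units, time = 16
  J4 runs 2 units, time = 18
  J5 runs 2 units, time = 20
  J1 runs 2 units, time = 22
  J3 runs 2 units, time = 24
  J4 runs 2 units, time = 26
  J5 runs 2 units, time = 28
  J1 runs 2 units, time = 30
  J3 runs 2 units, time = 32
  J4 runs 1 units, time = 33
  J5 runs 2 units, time = 35
  J1 runs 2 units, time = 37
  J3 runs 2 units, time = 39
  J1 runs 1 units, time = 40
  J3 runs 2 units, time = 42
  J3 runs 2 units, time = 44
  J3 runs 1 units, time = 45
Finish times: [40, 14, 45, 33, 35]
Average turnaround = 167/5 = 33.4

33.4


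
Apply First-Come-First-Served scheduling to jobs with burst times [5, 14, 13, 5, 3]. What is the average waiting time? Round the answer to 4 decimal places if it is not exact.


FCFS order (as given): [5, 14, 13, 5, 3]
Waiting times:
  Job 1: wait = 0
  Job 2: wait = 5
  Job 3: wait = 19
  Job 4: wait = 32
  Job 5: wait = 37
Sum of waiting times = 93
Average waiting time = 93/5 = 18.6

18.6


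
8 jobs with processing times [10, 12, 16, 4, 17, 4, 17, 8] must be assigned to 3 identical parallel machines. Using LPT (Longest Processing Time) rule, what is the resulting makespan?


Sort jobs in decreasing order (LPT): [17, 17, 16, 12, 10, 8, 4, 4]
Assign each job to the least loaded machine:
  Machine 1: jobs [17, 10, 4], load = 31
  Machine 2: jobs [17, 8, 4], load = 29
  Machine 3: jobs [16, 12], load = 28
Makespan = max load = 31

31


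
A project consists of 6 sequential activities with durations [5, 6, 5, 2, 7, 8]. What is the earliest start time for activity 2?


Activity 2 starts after activities 1 through 1 complete.
Predecessor durations: [5]
ES = 5 = 5

5


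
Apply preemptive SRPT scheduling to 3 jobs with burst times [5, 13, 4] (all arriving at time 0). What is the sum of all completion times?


Since all jobs arrive at t=0, SRPT equals SPT ordering.
SPT order: [4, 5, 13]
Completion times:
  Job 1: p=4, C=4
  Job 2: p=5, C=9
  Job 3: p=13, C=22
Total completion time = 4 + 9 + 22 = 35

35


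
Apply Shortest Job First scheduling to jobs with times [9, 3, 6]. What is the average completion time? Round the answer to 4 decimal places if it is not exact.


SJF order (ascending): [3, 6, 9]
Completion times:
  Job 1: burst=3, C=3
  Job 2: burst=6, C=9
  Job 3: burst=9, C=18
Average completion = 30/3 = 10.0

10.0


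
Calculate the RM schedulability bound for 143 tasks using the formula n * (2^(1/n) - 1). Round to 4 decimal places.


Compute 2^(1/143) = 1.0048589497
Subtract 1: 1.0048589497 - 1 = 0.0048589497
Multiply by n: 143 * 0.0048589497 = 0.6948298071
Round to 4 dp: 0.6948

0.6948


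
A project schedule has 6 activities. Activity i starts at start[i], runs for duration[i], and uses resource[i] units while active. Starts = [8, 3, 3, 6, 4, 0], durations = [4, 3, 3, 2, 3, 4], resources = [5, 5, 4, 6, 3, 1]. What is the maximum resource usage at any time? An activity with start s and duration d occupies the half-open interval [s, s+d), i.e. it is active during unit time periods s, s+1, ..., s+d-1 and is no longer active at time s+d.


Each activity i is active on [start_i, start_i + duration_i).
Compute total resource usage per time slot:
  t=0: active resources = [1], total = 1
  t=1: active resources = [1], total = 1
  t=2: active resources = [1], total = 1
  t=3: active resources = [5, 4, 1], total = 10
  t=4: active resources = [5, 4, 3], total = 12
  t=5: active resources = [5, 4, 3], total = 12
  t=6: active resources = [6, 3], total = 9
  t=7: active resources = [6], total = 6
  t=8: active resources = [5], total = 5
  t=9: active resources = [5], total = 5
  t=10: active resources = [5], total = 5
  t=11: active resources = [5], total = 5
Peak resource demand = 12

12


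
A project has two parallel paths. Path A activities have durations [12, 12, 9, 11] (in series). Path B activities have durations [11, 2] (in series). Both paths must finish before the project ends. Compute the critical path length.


Path A total = 12 + 12 + 9 + 11 = 44
Path B total = 11 + 2 = 13
Critical path = longest path = max(44, 13) = 44

44


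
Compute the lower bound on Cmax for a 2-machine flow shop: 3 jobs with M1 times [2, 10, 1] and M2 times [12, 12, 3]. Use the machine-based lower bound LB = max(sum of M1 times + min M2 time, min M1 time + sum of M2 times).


LB1 = sum(M1 times) + min(M2 times) = 13 + 3 = 16
LB2 = min(M1 times) + sum(M2 times) = 1 + 27 = 28
Lower bound = max(LB1, LB2) = max(16, 28) = 28

28


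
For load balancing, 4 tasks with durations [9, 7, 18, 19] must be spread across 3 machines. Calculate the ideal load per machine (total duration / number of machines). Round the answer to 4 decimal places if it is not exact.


Total processing time = 9 + 7 + 18 + 19 = 53
Number of machines = 3
Ideal balanced load = 53 / 3 = 17.6667

17.6667


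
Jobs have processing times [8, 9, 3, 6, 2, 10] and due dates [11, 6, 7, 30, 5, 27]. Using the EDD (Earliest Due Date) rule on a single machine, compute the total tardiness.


Sort by due date (EDD order): [(2, 5), (9, 6), (3, 7), (8, 11), (10, 27), (6, 30)]
Compute completion times and tardiness:
  Job 1: p=2, d=5, C=2, tardiness=max(0,2-5)=0
  Job 2: p=9, d=6, C=11, tardiness=max(0,11-6)=5
  Job 3: p=3, d=7, C=14, tardiness=max(0,14-7)=7
  Job 4: p=8, d=11, C=22, tardiness=max(0,22-11)=11
  Job 5: p=10, d=27, C=32, tardiness=max(0,32-27)=5
  Job 6: p=6, d=30, C=38, tardiness=max(0,38-30)=8
Total tardiness = 36

36


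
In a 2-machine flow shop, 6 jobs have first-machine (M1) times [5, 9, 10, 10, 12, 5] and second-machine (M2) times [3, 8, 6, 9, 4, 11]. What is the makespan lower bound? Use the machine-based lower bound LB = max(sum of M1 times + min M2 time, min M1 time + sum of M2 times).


LB1 = sum(M1 times) + min(M2 times) = 51 + 3 = 54
LB2 = min(M1 times) + sum(M2 times) = 5 + 41 = 46
Lower bound = max(LB1, LB2) = max(54, 46) = 54

54


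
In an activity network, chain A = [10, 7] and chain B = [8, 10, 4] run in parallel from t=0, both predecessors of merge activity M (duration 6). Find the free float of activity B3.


ES(B3) = sum of predecessors on chain B = 18
EF(B3) = ES + duration = 18 + 4 = 22
Successor of B3 is M. ES(M) = max(sum(A), sum(B)) = max(17, 22) = 22
Free float = ES(successor) - EF(current) = 22 - 22 = 0

0


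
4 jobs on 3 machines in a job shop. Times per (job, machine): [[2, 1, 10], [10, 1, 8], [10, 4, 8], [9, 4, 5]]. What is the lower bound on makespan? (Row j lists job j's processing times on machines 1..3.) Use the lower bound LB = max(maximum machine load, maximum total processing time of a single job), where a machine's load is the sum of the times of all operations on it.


Machine loads:
  Machine 1: 2 + 10 + 10 + 9 = 31
  Machine 2: 1 + 1 + 4 + 4 = 10
  Machine 3: 10 + 8 + 8 + 5 = 31
Max machine load = 31
Job totals:
  Job 1: 13
  Job 2: 19
  Job 3: 22
  Job 4: 18
Max job total = 22
Lower bound = max(31, 22) = 31

31


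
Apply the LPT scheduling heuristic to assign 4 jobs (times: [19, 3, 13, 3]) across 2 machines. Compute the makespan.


Sort jobs in decreasing order (LPT): [19, 13, 3, 3]
Assign each job to the least loaded machine:
  Machine 1: jobs [19], load = 19
  Machine 2: jobs [13, 3, 3], load = 19
Makespan = max load = 19

19


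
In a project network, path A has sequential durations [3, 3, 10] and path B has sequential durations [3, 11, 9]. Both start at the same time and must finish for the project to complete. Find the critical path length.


Path A total = 3 + 3 + 10 = 16
Path B total = 3 + 11 + 9 = 23
Critical path = longest path = max(16, 23) = 23

23


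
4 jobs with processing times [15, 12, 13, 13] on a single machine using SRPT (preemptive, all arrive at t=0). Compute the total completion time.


Since all jobs arrive at t=0, SRPT equals SPT ordering.
SPT order: [12, 13, 13, 15]
Completion times:
  Job 1: p=12, C=12
  Job 2: p=13, C=25
  Job 3: p=13, C=38
  Job 4: p=15, C=53
Total completion time = 12 + 25 + 38 + 53 = 128

128


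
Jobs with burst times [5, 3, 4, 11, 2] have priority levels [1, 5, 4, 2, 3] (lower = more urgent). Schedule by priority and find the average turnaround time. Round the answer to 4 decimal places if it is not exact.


Sort by priority (ascending = highest first):
Order: [(1, 5), (2, 11), (3, 2), (4, 4), (5, 3)]
Completion times:
  Priority 1, burst=5, C=5
  Priority 2, burst=11, C=16
  Priority 3, burst=2, C=18
  Priority 4, burst=4, C=22
  Priority 5, burst=3, C=25
Average turnaround = 86/5 = 17.2

17.2


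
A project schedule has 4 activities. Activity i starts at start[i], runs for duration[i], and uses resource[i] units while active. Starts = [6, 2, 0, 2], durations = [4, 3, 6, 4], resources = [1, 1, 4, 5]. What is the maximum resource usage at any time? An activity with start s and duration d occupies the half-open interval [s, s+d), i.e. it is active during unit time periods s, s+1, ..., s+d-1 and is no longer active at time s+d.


Each activity i is active on [start_i, start_i + duration_i).
Compute total resource usage per time slot:
  t=0: active resources = [4], total = 4
  t=1: active resources = [4], total = 4
  t=2: active resources = [1, 4, 5], total = 10
  t=3: active resources = [1, 4, 5], total = 10
  t=4: active resources = [1, 4, 5], total = 10
  t=5: active resources = [4, 5], total = 9
  t=6: active resources = [1], total = 1
  t=7: active resources = [1], total = 1
  t=8: active resources = [1], total = 1
  t=9: active resources = [1], total = 1
Peak resource demand = 10

10


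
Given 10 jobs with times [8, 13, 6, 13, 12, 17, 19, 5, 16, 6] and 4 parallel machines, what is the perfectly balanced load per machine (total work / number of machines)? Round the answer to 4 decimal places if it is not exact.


Total processing time = 8 + 13 + 6 + 13 + 12 + 17 + 19 + 5 + 16 + 6 = 115
Number of machines = 4
Ideal balanced load = 115 / 4 = 28.75

28.75


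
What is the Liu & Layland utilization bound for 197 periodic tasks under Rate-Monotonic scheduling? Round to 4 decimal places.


Compute 2^(1/197) = 1.0035247108
Subtract 1: 1.0035247108 - 1 = 0.0035247108
Multiply by n: 197 * 0.0035247108 = 0.6943680276
Round to 4 dp: 0.6944

0.6944


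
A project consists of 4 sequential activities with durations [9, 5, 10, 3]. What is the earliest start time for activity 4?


Activity 4 starts after activities 1 through 3 complete.
Predecessor durations: [9, 5, 10]
ES = 9 + 5 + 10 = 24

24


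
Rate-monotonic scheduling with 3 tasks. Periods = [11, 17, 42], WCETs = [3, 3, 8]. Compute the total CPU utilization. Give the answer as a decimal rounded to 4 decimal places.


Compute individual utilizations (exact fractions):
  Task 1: C/T = 3/11 (approx. 0.2727)
  Task 2: C/T = 3/17 (approx. 0.1765)
  Task 3: C/T = 8/42 = 4/21 (approx. 0.1905)
Total utilization U = 3/11 + 3/17 + 4/21 = 2512/3927
Rounded to 4 decimal places: U = 0.6397
RM (Liu & Layland) bound for 3 tasks = 0.779763; compare with U = 2512/3927 (approx. 0.639674)
U <= bound, so schedulable by RM sufficient condition.

0.6397


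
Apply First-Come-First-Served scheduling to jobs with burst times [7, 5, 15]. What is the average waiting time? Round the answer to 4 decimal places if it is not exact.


FCFS order (as given): [7, 5, 15]
Waiting times:
  Job 1: wait = 0
  Job 2: wait = 7
  Job 3: wait = 12
Sum of waiting times = 19
Average waiting time = 19/3 = 6.3333

6.3333


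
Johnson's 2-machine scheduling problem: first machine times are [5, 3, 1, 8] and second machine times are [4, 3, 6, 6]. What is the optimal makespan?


Apply Johnson's rule:
  Group 1 (a <= b): [(3, 1, 6), (2, 3, 3)]
  Group 2 (a > b): [(4, 8, 6), (1, 5, 4)]
Optimal job order: [3, 2, 4, 1]
Schedule:
  Job 3: M1 done at 1, M2 done at 7
  Job 2: M1 done at 4, M2 done at 10
  Job 4: M1 done at 12, M2 done at 18
  Job 1: M1 done at 17, M2 done at 22
Makespan = 22

22


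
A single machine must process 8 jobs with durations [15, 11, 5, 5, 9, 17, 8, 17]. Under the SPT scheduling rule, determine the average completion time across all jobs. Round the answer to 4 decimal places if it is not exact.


Sort jobs by processing time (SPT order): [5, 5, 8, 9, 11, 15, 17, 17]
Compute completion times sequentially:
  Job 1: processing = 5, completes at 5
  Job 2: processing = 5, completes at 10
  Job 3: processing = 8, completes at 18
  Job 4: processing = 9, completes at 27
  Job 5: processing = 11, completes at 38
  Job 6: processing = 15, completes at 53
  Job 7: processing = 17, completes at 70
  Job 8: processing = 17, completes at 87
Sum of completion times = 308
Average completion time = 308/8 = 38.5

38.5


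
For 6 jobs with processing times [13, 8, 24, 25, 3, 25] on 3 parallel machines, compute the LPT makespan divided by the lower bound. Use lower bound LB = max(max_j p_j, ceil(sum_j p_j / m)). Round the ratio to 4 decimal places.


LPT order: [25, 25, 24, 13, 8, 3]
Machine loads after assignment: [33, 28, 37]
LPT makespan = 37
Lower bound = max(max_job, ceil(total/3)) = max(25, 33) = 33
Ratio = 37 / 33 = 1.1212

1.1212


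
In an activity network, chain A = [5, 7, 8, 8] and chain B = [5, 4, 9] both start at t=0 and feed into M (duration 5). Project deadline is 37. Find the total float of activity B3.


Forward pass: ES(B3) = sum of predecessors on chain B = 9
EF = ES + duration = 9 + 9 = 18
Backward pass: LF(M) = deadline = 37; LS(M) = 37 - 5 = 32
LF(B3) = LS(M) - sum(successors on chain B) = 32 - 0 = 32
LS = LF - duration = 32 - 9 = 23
Total float = LS - ES = 23 - 9 = 14

14


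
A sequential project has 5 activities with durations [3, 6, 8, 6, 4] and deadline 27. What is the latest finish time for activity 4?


LF(activity 4) = deadline - sum of successor durations
Successors: activities 5 through 5 with durations [4]
Sum of successor durations = 4
LF = 27 - 4 = 23

23


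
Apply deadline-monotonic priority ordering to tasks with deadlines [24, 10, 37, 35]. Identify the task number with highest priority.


Sort tasks by relative deadline (ascending):
  Task 2: deadline = 10
  Task 1: deadline = 24
  Task 4: deadline = 35
  Task 3: deadline = 37
Priority order (highest first): [2, 1, 4, 3]
Highest priority task = 2

2


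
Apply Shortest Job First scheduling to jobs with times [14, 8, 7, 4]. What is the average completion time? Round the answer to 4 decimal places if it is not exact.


SJF order (ascending): [4, 7, 8, 14]
Completion times:
  Job 1: burst=4, C=4
  Job 2: burst=7, C=11
  Job 3: burst=8, C=19
  Job 4: burst=14, C=33
Average completion = 67/4 = 16.75

16.75


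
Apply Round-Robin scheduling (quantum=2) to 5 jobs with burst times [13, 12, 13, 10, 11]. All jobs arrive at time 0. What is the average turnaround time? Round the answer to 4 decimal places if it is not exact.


Time quantum = 2
Execution trace:
  J1 runs 2 units, time = 2
  J2 runs 2 units, time = 4
  J3 runs 2 units, time = 6
  J4 runs 2 units, time = 8
  J5 runs 2 units, time = 10
  J1 runs 2 units, time = 12
  J2 runs 2 units, time = 14
  J3 runs 2 units, time = 16
  J4 runs 2 units, time = 18
  J5 runs 2 units, time = 20
  J1 runs 2 units, time = 22
  J2 runs 2 units, time = 24
  J3 runs 2 units, time = 26
  J4 runs 2 units, time = 28
  J5 runs 2 units, time = 30
  J1 runs 2 units, time = 32
  J2 runs 2 units, time = 34
  J3 runs 2 units, time = 36
  J4 runs 2 units, time = 38
  J5 runs 2 units, time = 40
  J1 runs 2 units, time = 42
  J2 runs 2 units, time = 44
  J3 runs 2 units, time = 46
  J4 runs 2 units, time = 48
  J5 runs 2 units, time = 50
  J1 runs 2 units, time = 52
  J2 runs 2 units, time = 54
  J3 runs 2 units, time = 56
  J5 runs 1 units, time = 57
  J1 runs 1 units, time = 58
  J3 runs 1 units, time = 59
Finish times: [58, 54, 59, 48, 57]
Average turnaround = 276/5 = 55.2

55.2


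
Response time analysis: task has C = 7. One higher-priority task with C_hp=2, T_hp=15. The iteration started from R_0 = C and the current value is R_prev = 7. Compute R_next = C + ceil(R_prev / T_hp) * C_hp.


R_next = C + ceil(R_prev / T_hp) * C_hp
ceil(7 / 15) = ceil(0.4667) = 1
Interference = 1 * 2 = 2
R_next = 7 + 2 = 9

9


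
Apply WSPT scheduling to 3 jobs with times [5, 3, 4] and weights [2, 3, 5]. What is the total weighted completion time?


Compute p/w ratios and sort ascending (WSPT): [(4, 5), (3, 3), (5, 2)]
Compute weighted completion times:
  Job (p=4,w=5): C=4, w*C=5*4=20
  Job (p=3,w=3): C=7, w*C=3*7=21
  Job (p=5,w=2): C=12, w*C=2*12=24
Total weighted completion time = 65

65


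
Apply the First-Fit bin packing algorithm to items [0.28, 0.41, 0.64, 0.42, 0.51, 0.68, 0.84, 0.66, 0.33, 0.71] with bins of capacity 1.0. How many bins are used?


Place items sequentially using First-Fit:
  Item 0.28 -> new Bin 1
  Item 0.41 -> Bin 1 (now 0.69)
  Item 0.64 -> new Bin 2
  Item 0.42 -> new Bin 3
  Item 0.51 -> Bin 3 (now 0.93)
  Item 0.68 -> new Bin 4
  Item 0.84 -> new Bin 5
  Item 0.66 -> new Bin 6
  Item 0.33 -> Bin 2 (now 0.97)
  Item 0.71 -> new Bin 7
Total bins used = 7

7


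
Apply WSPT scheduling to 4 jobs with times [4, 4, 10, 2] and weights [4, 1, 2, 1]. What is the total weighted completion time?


Compute p/w ratios and sort ascending (WSPT): [(4, 4), (2, 1), (4, 1), (10, 2)]
Compute weighted completion times:
  Job (p=4,w=4): C=4, w*C=4*4=16
  Job (p=2,w=1): C=6, w*C=1*6=6
  Job (p=4,w=1): C=10, w*C=1*10=10
  Job (p=10,w=2): C=20, w*C=2*20=40
Total weighted completion time = 72

72


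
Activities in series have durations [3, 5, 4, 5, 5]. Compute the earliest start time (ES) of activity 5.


Activity 5 starts after activities 1 through 4 complete.
Predecessor durations: [3, 5, 4, 5]
ES = 3 + 5 + 4 + 5 = 17

17


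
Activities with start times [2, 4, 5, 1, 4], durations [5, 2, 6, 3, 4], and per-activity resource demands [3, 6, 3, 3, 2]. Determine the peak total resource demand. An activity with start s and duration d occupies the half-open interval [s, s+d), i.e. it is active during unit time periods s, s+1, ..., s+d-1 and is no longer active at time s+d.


Each activity i is active on [start_i, start_i + duration_i).
Compute total resource usage per time slot:
  t=0: active resources = [], total = 0
  t=1: active resources = [3], total = 3
  t=2: active resources = [3, 3], total = 6
  t=3: active resources = [3, 3], total = 6
  t=4: active resources = [3, 6, 2], total = 11
  t=5: active resources = [3, 6, 3, 2], total = 14
  t=6: active resources = [3, 3, 2], total = 8
  t=7: active resources = [3, 2], total = 5
  t=8: active resources = [3], total = 3
  t=9: active resources = [3], total = 3
  t=10: active resources = [3], total = 3
Peak resource demand = 14

14


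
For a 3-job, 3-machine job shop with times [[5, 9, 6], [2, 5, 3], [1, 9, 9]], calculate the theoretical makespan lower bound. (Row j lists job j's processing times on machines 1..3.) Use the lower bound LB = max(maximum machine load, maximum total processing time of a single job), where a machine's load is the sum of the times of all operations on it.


Machine loads:
  Machine 1: 5 + 2 + 1 = 8
  Machine 2: 9 + 5 + 9 = 23
  Machine 3: 6 + 3 + 9 = 18
Max machine load = 23
Job totals:
  Job 1: 20
  Job 2: 10
  Job 3: 19
Max job total = 20
Lower bound = max(23, 20) = 23

23


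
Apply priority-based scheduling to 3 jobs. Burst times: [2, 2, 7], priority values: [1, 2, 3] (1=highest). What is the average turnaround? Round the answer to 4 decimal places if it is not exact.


Sort by priority (ascending = highest first):
Order: [(1, 2), (2, 2), (3, 7)]
Completion times:
  Priority 1, burst=2, C=2
  Priority 2, burst=2, C=4
  Priority 3, burst=7, C=11
Average turnaround = 17/3 = 5.6667

5.6667


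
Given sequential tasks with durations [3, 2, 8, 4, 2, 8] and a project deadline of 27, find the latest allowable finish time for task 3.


LF(activity 3) = deadline - sum of successor durations
Successors: activities 4 through 6 with durations [4, 2, 8]
Sum of successor durations = 14
LF = 27 - 14 = 13

13


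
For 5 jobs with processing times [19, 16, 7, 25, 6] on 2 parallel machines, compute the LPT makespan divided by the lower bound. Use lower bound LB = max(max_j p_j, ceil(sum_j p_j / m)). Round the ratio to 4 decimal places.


LPT order: [25, 19, 16, 7, 6]
Machine loads after assignment: [38, 35]
LPT makespan = 38
Lower bound = max(max_job, ceil(total/2)) = max(25, 37) = 37
Ratio = 38 / 37 = 1.027

1.027


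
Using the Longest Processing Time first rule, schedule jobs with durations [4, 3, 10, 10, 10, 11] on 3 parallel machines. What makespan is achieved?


Sort jobs in decreasing order (LPT): [11, 10, 10, 10, 4, 3]
Assign each job to the least loaded machine:
  Machine 1: jobs [11, 3], load = 14
  Machine 2: jobs [10, 10], load = 20
  Machine 3: jobs [10, 4], load = 14
Makespan = max load = 20

20


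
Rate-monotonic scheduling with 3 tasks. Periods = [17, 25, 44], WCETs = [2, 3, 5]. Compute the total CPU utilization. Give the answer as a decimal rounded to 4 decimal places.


Compute individual utilizations (exact fractions):
  Task 1: C/T = 2/17 (approx. 0.1176)
  Task 2: C/T = 3/25 (approx. 0.12)
  Task 3: C/T = 5/44 (approx. 0.1136)
Total utilization U = 2/17 + 3/25 + 5/44 = 6569/18700
Rounded to 4 decimal places: U = 0.3513
RM (Liu & Layland) bound for 3 tasks = 0.779763; compare with U = 6569/18700 (approx. 0.351283)
U <= bound, so schedulable by RM sufficient condition.

0.3513


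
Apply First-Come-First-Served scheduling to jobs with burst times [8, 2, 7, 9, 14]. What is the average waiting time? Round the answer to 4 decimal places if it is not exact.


FCFS order (as given): [8, 2, 7, 9, 14]
Waiting times:
  Job 1: wait = 0
  Job 2: wait = 8
  Job 3: wait = 10
  Job 4: wait = 17
  Job 5: wait = 26
Sum of waiting times = 61
Average waiting time = 61/5 = 12.2

12.2


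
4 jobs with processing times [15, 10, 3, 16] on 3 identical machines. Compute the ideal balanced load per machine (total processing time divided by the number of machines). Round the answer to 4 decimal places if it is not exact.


Total processing time = 15 + 10 + 3 + 16 = 44
Number of machines = 3
Ideal balanced load = 44 / 3 = 14.6667

14.6667


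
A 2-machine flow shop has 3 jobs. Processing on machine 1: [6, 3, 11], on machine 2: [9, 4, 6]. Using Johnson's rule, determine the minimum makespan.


Apply Johnson's rule:
  Group 1 (a <= b): [(2, 3, 4), (1, 6, 9)]
  Group 2 (a > b): [(3, 11, 6)]
Optimal job order: [2, 1, 3]
Schedule:
  Job 2: M1 done at 3, M2 done at 7
  Job 1: M1 done at 9, M2 done at 18
  Job 3: M1 done at 20, M2 done at 26
Makespan = 26

26


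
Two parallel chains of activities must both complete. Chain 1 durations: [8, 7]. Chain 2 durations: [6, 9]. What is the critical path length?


Path A total = 8 + 7 = 15
Path B total = 6 + 9 = 15
Critical path = longest path = max(15, 15) = 15

15


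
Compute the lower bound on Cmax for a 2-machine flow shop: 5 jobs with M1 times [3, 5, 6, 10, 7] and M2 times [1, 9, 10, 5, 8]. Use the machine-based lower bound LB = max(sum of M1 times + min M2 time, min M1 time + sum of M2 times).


LB1 = sum(M1 times) + min(M2 times) = 31 + 1 = 32
LB2 = min(M1 times) + sum(M2 times) = 3 + 33 = 36
Lower bound = max(LB1, LB2) = max(32, 36) = 36

36


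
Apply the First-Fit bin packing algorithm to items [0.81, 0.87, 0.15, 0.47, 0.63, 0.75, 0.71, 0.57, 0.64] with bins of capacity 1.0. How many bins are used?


Place items sequentially using First-Fit:
  Item 0.81 -> new Bin 1
  Item 0.87 -> new Bin 2
  Item 0.15 -> Bin 1 (now 0.96)
  Item 0.47 -> new Bin 3
  Item 0.63 -> new Bin 4
  Item 0.75 -> new Bin 5
  Item 0.71 -> new Bin 6
  Item 0.57 -> new Bin 7
  Item 0.64 -> new Bin 8
Total bins used = 8

8


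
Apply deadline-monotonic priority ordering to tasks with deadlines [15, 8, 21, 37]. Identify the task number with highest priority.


Sort tasks by relative deadline (ascending):
  Task 2: deadline = 8
  Task 1: deadline = 15
  Task 3: deadline = 21
  Task 4: deadline = 37
Priority order (highest first): [2, 1, 3, 4]
Highest priority task = 2

2


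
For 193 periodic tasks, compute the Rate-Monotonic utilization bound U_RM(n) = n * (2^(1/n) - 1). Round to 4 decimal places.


Compute 2^(1/193) = 1.0035978931
Subtract 1: 1.0035978931 - 1 = 0.0035978931
Multiply by n: 193 * 0.0035978931 = 0.6943933683
Round to 4 dp: 0.6944

0.6944


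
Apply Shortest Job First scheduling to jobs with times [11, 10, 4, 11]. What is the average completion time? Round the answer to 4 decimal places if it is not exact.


SJF order (ascending): [4, 10, 11, 11]
Completion times:
  Job 1: burst=4, C=4
  Job 2: burst=10, C=14
  Job 3: burst=11, C=25
  Job 4: burst=11, C=36
Average completion = 79/4 = 19.75

19.75
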